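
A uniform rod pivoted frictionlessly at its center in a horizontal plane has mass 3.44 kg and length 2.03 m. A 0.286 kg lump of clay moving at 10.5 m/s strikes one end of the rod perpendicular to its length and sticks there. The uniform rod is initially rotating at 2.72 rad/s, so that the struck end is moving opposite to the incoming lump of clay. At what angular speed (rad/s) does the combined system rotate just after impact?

|ω_f| ≈ 0.112 rad/s

The axle reaction passes through the pivot and exerts no torque about it; angular momentum about the pivot is conserved through the impact.
I_p = (1/12)(3.44)(2.03)² = 1.181 kg·m². Taking the sense of the lump of clay's angular momentum as positive, L_{lump} = m v R = (0.286)(10.5)(2.03/2) = 3.048 kg·m²/s.
L_i = −I_p ω_p + m v R = −(1.181)(2.72) + 3.048 = -0.1652 kg·m²/s.
After sticking, I_f = I_p + m R² = 1.181 + (0.286)(2.03/2)² = 1.476 kg·m².
ω_f = L_i / I_f = -0.1652 / 1.476 = -0.1119 rad/s.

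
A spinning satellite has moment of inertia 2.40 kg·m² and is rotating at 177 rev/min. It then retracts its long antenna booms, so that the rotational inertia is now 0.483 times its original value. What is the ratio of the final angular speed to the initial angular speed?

ω₂/ω₁ ≈ 2.07

With no external torque about the axis, L is conserved: I₁ω₁ = I₂ω₂.
I₂ = 0.483 × 2.40 = 1.159 kg·m².
ω₂/ω₁ = I₁/I₂ = 2.400 / 1.159 = 2.070.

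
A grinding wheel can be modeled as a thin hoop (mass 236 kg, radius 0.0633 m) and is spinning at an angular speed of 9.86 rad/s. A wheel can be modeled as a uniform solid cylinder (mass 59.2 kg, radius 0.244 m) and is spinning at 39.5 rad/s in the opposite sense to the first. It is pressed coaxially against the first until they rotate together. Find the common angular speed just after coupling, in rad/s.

|ω_f| ≈ 22.3 rad/s

No external torque acts about the common axis, so total angular momentum is conserved.
Moments of inertia: I_A = (236)(0.0633)² = 0.9456 kg·m²; I_B = ½(59.2)(0.244)² = 1.762 kg·m².
Taking A's sense as positive: L = (0.9456)(9.86) − (1.762)(39.5) = -60.29 kg·m²·rad/s.
Combined I = 0.9456 + 1.762 = 2.708 kg·m².
ω_f = L / I = -60.29 / 2.708 = -22.26 rad/s.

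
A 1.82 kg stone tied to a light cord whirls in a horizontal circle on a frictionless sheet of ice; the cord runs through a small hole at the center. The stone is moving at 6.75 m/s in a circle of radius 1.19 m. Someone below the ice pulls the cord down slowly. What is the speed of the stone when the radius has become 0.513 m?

v₂ ≈ 15.7 m/s

Central (radial) force ⇒ zero torque about the center ⇒ m v r is constant.
v₂ = v₁ r₁ / r₂ = (6.75)(1.19) / (0.513) = 15.66 m/s.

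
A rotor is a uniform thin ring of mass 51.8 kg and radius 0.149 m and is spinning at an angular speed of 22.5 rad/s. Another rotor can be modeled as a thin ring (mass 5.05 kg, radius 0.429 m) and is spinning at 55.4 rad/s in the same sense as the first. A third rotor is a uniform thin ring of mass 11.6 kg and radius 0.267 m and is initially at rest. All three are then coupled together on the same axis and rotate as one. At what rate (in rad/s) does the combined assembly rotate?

No external torque acts about the common axis, so total angular momentum is conserved.
Moments of inertia: I_A = (51.8)(0.149)² = 1.150 kg·m²; I_B = (5.05)(0.429)² = 0.9294 kg·m²; I_C = (11.6)(0.267)² = 0.8270 kg·m².
Taking A's sense as positive: L = (1.150)(22.5) + (0.9294)(55.4) = 77.36 kg·m²·rad/s.
Combined I = 1.150 + 0.9294 + 0.8270 = 2.906 kg·m².
ω_f = L / I = 77.36 / 2.906 = 26.62 rad/s.

|ω_f| ≈ 26.6 rad/s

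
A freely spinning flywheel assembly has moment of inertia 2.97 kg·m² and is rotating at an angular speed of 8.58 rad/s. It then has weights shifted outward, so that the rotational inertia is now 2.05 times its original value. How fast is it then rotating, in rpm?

No external torque acts about the spin axis, so angular momentum is conserved.
I₂ = 2.05 × 2.97 = 6.088 kg·m².
ω₂ = I₁ω₁ / I₂ = (2.970)(8.58 rad/s) / (6.088) = 4.185 rad/s = 39.97 rpm.

ω₂ ≈ 40.0 rpm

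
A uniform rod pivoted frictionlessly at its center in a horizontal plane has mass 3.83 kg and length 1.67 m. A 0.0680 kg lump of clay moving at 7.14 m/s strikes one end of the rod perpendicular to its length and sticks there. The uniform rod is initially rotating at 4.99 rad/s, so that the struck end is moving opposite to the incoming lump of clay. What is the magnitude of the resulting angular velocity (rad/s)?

About the pivot the impulsive forces during the collision are internal, so angular momentum about that axis is conserved.
I_p = (1/12)(3.83)(1.67)² = 0.8901 kg·m². Taking the sense of the lump of clay's angular momentum as positive, L_{lump} = m v R = (0.0680)(7.14)(1.67/2) = 0.4054 kg·m²/s.
L_i = −I_p ω_p + m v R = −(0.8901)(4.99) + 0.4054 = -4.036 kg·m²/s.
After sticking, I_f = I_p + m R² = 0.8901 + (0.0680)(1.67/2)² = 0.9375 kg·m².
ω_f = L_i / I_f = -4.036 / 0.9375 = -4.305 rad/s.

|ω_f| ≈ 4.31 rad/s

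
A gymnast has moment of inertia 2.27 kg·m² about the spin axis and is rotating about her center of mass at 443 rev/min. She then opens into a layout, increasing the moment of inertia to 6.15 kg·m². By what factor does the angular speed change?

ω₂/ω₁ ≈ 0.369

Angular momentum about the spin axis is conserved since the torque about it is zero.
ω₂/ω₁ = I₁/I₂ = 2.270 / 6.150 = 0.3691.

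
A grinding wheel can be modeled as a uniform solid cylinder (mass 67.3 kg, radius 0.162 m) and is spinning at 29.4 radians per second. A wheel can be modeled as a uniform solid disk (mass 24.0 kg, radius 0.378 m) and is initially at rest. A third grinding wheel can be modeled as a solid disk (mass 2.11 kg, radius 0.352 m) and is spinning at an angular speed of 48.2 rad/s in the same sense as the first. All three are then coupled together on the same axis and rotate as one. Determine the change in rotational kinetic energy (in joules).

No external torque acts about the common axis, so total angular momentum is conserved.
Moments of inertia: I_A = ½(67.3)(0.162)² = 0.8831 kg·m²; I_B = ½(24.0)(0.378)² = 1.715 kg·m²; I_C = ½(2.11)(0.352)² = 0.1307 kg·m².
Taking A's sense as positive: L = (0.8831)(29.4) + (0.1307)(48.2) = 32.26 kg·m²·rad/s.
Combined I = 0.8831 + 1.715 + 0.1307 = 2.728 kg·m².
ω_f = L / I = 32.26 / 2.728 = 11.83 rad/s.
KE_i = ½ΣIω² = 533.5 J; KE_f = ½(2.728)(11.83)² = 190.8 J.

ΔKE ≈ -343 J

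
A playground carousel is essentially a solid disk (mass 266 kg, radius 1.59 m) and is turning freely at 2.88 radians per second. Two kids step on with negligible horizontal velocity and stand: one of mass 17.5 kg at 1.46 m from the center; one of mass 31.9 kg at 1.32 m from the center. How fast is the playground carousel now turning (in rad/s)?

The added mass arrives with no angular momentum about the center, and any external torque about the center is negligible, so the system's angular momentum is conserved.
I_p = ½(266)(1.59)² = 336.2 kg·m².
Added inertia Σmr² = (17.5)(1.46)² + (31.9)(1.32)² = 92.89 kg·m²; I_f = 336.2 + 92.89 = 429.1 kg·m².
ω_f = I_p ω_i / I_f = (336.2)(2.88) / 429.1 = 2.257 rad/s.

ω_f ≈ 2.26 rad/s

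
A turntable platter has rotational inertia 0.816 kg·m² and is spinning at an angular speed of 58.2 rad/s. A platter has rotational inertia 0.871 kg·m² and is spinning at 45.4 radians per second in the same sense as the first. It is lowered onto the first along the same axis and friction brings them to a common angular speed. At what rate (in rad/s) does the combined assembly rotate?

The coupling torques are internal; angular momentum about the shared axis is conserved.
Taking A's sense as positive: L = (0.8160)(58.2) + (0.8710)(45.4) = 87.03 kg·m²·rad/s.
Combined I = 0.8160 + 0.8710 = 1.687 kg·m².
ω_f = L / I = 87.03 / 1.687 = 51.59 rad/s.

|ω_f| ≈ 51.6 rad/s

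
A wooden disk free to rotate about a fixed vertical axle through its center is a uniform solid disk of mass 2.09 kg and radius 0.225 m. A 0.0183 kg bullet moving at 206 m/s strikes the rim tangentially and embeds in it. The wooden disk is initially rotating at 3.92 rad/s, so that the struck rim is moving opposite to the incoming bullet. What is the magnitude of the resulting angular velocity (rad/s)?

The axle reaction passes through the axle and exerts no torque about it; angular momentum about the axle is conserved through the impact.
I_p = ½(2.09)(0.225)² = 0.05290 kg·m². Taking the sense of the bullet's angular momentum as positive, L_{bullet} = m v R = (0.0183)(206)(0.225) = 0.8482 kg·m²/s.
L_i = −I_p ω_p + m v R = −(0.05290)(3.92) + 0.8482 = 0.6408 kg·m²/s.
After sticking, I_f = I_p + m R² = 0.05290 + (0.0183)(0.225)² = 0.05383 kg·m².
ω_f = L_i / I_f = 0.6408 / 0.05383 = 11.90 rad/s.

|ω_f| ≈ 11.9 rad/s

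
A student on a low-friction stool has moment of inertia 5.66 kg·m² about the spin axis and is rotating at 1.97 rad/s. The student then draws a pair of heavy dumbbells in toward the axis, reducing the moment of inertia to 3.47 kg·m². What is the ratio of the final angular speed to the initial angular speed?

ω₂/ω₁ ≈ 1.63

Angular momentum about the spin axis is conserved since the torque about it is zero.
ω₂/ω₁ = I₁/I₂ = 5.660 / 3.470 = 1.631.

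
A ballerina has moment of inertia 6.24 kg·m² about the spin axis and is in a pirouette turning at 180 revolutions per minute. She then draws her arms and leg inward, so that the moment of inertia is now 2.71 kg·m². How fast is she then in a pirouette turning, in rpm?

ω₂ ≈ 414 rpm

No external torque acts about the spin axis, so angular momentum is conserved.
ω₂ = I₁ω₁ / I₂ = (6.240)(180 rpm) / (2.710) = 414.5 rpm.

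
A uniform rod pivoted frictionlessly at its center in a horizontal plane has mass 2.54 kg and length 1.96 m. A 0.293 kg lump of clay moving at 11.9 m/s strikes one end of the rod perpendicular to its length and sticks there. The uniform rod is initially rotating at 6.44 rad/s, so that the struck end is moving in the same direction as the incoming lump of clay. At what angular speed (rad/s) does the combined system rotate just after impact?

|ω_f| ≈ 7.91 rad/s

The axle reaction passes through the pivot and exerts no torque about it; angular momentum about the pivot is conserved through the impact.
I_p = (1/12)(2.54)(1.96)² = 0.8131 kg·m². Taking the sense of the lump of clay's angular momentum as positive, L_{lump} = m v R = (0.293)(11.9)(1.96/2) = 3.417 kg·m²/s.
L_i = +I_p ω_p + m v R = +(0.8131)(6.44) + 3.417 = 8.654 kg·m²/s.
After sticking, I_f = I_p + m R² = 0.8131 + (0.293)(1.96/2)² = 1.095 kg·m².
ω_f = L_i / I_f = 8.654 / 1.095 = 7.906 rad/s.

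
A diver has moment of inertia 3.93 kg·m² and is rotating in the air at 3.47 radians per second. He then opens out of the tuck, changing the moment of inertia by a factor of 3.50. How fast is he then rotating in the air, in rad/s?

With no external torque about the axis, L is conserved: I₁ω₁ = I₂ω₂.
I₂ = 3.50 × 3.93 = 13.76 kg·m².
ω₂ = I₁ω₁ / I₂ = (3.930)(3.47 rad/s) / (13.76) = 0.9914 rad/s.

ω₂ ≈ 0.991 rad/s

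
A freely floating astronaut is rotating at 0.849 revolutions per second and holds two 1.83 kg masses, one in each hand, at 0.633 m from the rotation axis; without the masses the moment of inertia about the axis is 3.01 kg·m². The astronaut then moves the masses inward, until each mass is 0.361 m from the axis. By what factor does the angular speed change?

Angular momentum about the spin axis is conserved since the torque about it is zero.
I₁ = 3.01 + 2(1.83)(0.633)² = 4.477 kg·m²; I₂ = 3.01 + 2(1.83)(0.361)² = 3.487 kg·m².
ω₂/ω₁ = I₁/I₂ = 4.477 / 3.487 = 1.284.

ω₂/ω₁ ≈ 1.28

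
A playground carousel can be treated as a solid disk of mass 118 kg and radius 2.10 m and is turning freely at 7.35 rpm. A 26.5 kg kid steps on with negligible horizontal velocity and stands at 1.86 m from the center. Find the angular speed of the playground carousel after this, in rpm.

ω_f ≈ 5.43 rpm

The added mass arrives with no angular momentum about the center, and any external torque about the center is negligible, so the system's angular momentum is conserved.
I_p = ½(118)(2.10)² = 260.2 kg·m².
Added inertia Σmr² = (26.5)(1.86)² = 91.68 kg·m²; I_f = 260.2 + 91.68 = 351.9 kg·m².
ω_f = I_p ω_i / I_f = (260.2)(7.35) / 351.9 = 5.435 rpm.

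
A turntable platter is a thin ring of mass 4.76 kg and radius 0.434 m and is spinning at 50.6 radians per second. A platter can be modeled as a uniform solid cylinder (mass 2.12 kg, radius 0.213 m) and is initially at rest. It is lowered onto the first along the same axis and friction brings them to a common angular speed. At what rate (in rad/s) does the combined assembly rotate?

|ω_f| ≈ 48.0 rad/s

No external torque acts about the common axis, so total angular momentum is conserved.
Moments of inertia: I_A = (4.76)(0.434)² = 0.8966 kg·m²; I_B = ½(2.12)(0.213)² = 0.04809 kg·m².
Taking A's sense as positive: L = (0.8966)(50.6) = 45.37 kg·m²·rad/s.
Combined I = 0.8966 + 0.04809 = 0.9447 kg·m².
ω_f = L / I = 45.37 / 0.9447 = 48.02 rad/s.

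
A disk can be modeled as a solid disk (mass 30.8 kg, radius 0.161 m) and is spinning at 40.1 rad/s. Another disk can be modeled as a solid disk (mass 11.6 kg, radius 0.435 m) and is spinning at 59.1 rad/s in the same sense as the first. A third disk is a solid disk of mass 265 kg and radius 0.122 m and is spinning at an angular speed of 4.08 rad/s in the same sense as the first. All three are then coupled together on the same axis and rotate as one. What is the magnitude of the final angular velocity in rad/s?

The coupling torques are internal; angular momentum about the shared axis is conserved.
Moments of inertia: I_A = ½(30.8)(0.161)² = 0.3992 kg·m²; I_B = ½(11.6)(0.435)² = 1.098 kg·m²; I_C = ½(265)(0.122)² = 1.972 kg·m².
Taking A's sense as positive: L = (0.3992)(40.1) + (1.098)(59.1) + (1.972)(4.08) = 88.92 kg·m²·rad/s.
Combined I = 0.3992 + 1.098 + 1.972 = 3.469 kg·m².
ω_f = L / I = 88.92 / 3.469 = 25.63 rad/s.

|ω_f| ≈ 25.6 rad/s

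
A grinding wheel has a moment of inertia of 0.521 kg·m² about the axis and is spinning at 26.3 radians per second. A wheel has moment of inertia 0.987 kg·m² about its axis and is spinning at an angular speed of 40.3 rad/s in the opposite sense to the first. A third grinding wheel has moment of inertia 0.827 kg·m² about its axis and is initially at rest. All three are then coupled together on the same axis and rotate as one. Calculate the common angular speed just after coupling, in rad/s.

|ω_f| ≈ 11.2 rad/s

The coupling torques are internal; angular momentum about the shared axis is conserved.
Taking A's sense as positive: L = (0.5210)(26.3) − (0.9870)(40.3) = -26.07 kg·m²·rad/s.
Combined I = 0.5210 + 0.9870 + 0.8270 = 2.335 kg·m².
ω_f = L / I = -26.07 / 2.335 = -11.17 rad/s.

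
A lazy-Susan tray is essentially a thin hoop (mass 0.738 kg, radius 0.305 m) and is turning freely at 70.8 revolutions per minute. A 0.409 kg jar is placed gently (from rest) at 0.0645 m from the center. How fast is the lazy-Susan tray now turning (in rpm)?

No external torque acts about the center; L_before = L_after.
I_p = (0.738)(0.305)² = 0.06865 kg·m².
Added inertia Σmr² = (0.409)(0.0645)² = 0.001702 kg·m²; I_f = 0.06865 + 0.001702 = 0.07035 kg·m².
ω_f = I_p ω_i / I_f = (0.06865)(70.8) / 0.07035 = 69.09 rpm.

ω_f ≈ 69.1 rpm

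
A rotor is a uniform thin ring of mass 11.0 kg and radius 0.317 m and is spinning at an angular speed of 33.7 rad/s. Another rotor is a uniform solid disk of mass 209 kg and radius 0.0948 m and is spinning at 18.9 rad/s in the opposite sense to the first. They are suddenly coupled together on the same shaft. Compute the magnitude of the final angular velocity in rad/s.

|ω_f| ≈ 9.54 rad/s

The coupling torques are internal; angular momentum about the shared axis is conserved.
Moments of inertia: I_A = (11.0)(0.317)² = 1.105 kg·m²; I_B = ½(209)(0.0948)² = 0.9391 kg·m².
Taking A's sense as positive: L = (1.105)(33.7) − (0.9391)(18.9) = 19.50 kg·m²·rad/s.
Combined I = 1.105 + 0.9391 = 2.045 kg·m².
ω_f = L / I = 19.50 / 2.045 = 9.538 rad/s.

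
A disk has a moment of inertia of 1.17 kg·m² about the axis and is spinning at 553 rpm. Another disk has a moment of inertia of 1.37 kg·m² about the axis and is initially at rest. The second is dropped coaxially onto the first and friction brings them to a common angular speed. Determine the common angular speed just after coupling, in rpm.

|ω_f| ≈ 255 rpm

The coupling torques are internal; angular momentum about the shared axis is conserved.
Taking A's sense as positive: L = (1.170)(553) = 647.0 kg·m²·rpm.
Combined I = 1.170 + 1.370 = 2.540 kg·m².
ω_f = L / I = 647.0 / 2.540 = 254.7 rpm.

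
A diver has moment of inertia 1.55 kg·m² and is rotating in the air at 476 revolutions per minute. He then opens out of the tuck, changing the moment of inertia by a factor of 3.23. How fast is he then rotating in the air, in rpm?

With no external torque about the axis, L is conserved: I₁ω₁ = I₂ω₂.
I₂ = 3.23 × 1.55 = 5.006 kg·m².
ω₂ = I₁ω₁ / I₂ = (1.550)(476 rpm) / (5.006) = 147.4 rpm.

ω₂ ≈ 147 rpm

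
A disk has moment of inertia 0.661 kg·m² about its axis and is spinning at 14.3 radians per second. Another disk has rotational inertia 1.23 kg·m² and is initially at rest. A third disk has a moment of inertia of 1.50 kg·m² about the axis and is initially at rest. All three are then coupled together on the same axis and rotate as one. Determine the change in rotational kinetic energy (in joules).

ΔKE ≈ -54.4 J

The coupling torques are internal; angular momentum about the shared axis is conserved.
Taking A's sense as positive: L = (0.6610)(14.3) = 9.452 kg·m²·rad/s.
Combined I = 0.6610 + 1.230 + 1.500 = 3.391 kg·m².
ω_f = L / I = 9.452 / 3.391 = 2.787 rad/s.
KE_i = ½ΣIω² = 67.58 J; KE_f = ½(3.391)(2.787)² = 13.17 J.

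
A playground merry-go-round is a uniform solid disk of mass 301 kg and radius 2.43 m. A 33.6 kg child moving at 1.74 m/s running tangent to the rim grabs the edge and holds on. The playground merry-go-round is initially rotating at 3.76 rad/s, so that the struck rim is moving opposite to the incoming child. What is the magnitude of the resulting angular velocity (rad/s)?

|ω_f| ≈ 2.94 rad/s

The axle reaction passes through the axle and exerts no torque about it; angular momentum about the axle is conserved through the impact.
I_p = ½(301)(2.43)² = 888.7 kg·m². Taking the sense of the child's angular momentum as positive, L_{child} = m v R = (33.6)(1.74)(2.43) = 142.1 kg·m²/s.
L_i = −I_p ω_p + m v R = −(888.7)(3.76) + 142.1 = -3199 kg·m²/s.
After sticking, I_f = I_p + m R² = 888.7 + (33.6)(2.43)² = 1087 kg·m².
ω_f = L_i / I_f = -3199 / 1087 = -2.943 rad/s.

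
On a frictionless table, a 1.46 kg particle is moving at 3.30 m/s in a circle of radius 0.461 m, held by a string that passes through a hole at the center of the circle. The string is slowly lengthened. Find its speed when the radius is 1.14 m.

v₂ ≈ 1.33 m/s

The only horizontal force on the mass is along the cord (radial), so it exerts no torque about the hole and angular momentum m v r is conserved.
v₂ = v₁ r₁ / r₂ = (3.30)(0.461) / (1.14) = 1.334 m/s.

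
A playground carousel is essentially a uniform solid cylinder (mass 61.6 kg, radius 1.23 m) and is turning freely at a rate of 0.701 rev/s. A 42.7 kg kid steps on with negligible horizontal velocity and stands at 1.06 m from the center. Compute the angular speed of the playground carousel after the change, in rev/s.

No external torque acts about the center; L_before = L_after.
I_p = ½(61.6)(1.23)² = 46.60 kg·m².
Added inertia Σmr² = (42.7)(1.06)² = 47.98 kg·m²; I_f = 46.60 + 47.98 = 94.58 kg·m².
ω_f = I_p ω_i / I_f = (46.60)(0.701) / 94.58 = 0.3454 rev/s.

ω_f ≈ 0.345 rev/s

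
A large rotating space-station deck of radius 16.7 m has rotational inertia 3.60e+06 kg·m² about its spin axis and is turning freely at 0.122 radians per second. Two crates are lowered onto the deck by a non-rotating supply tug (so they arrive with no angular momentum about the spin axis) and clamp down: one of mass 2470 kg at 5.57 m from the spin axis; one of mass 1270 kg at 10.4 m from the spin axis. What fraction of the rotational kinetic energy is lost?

No external torque acts about the spin axis; L_before = L_after.
Added inertia Σmr² = (2470)(5.57)² + (1270)(10.4)² = 2.140e+05 kg·m²; I_f = 3.600e+06 + 2.140e+05 = 3.814e+06 kg·m².
ω_f = I_p ω_i / I_f = (3.600e+06)(0.122) / 3.814e+06 = 0.1152 rad/s.
KE_i = ½(3.600e+06)(0.1220 rad/s)² = 26790 J; KE_f = ½(3.814e+06)(0.1152)² = 25290 J.
Fraction lost = 0.05611.

fraction ≈ 0.0561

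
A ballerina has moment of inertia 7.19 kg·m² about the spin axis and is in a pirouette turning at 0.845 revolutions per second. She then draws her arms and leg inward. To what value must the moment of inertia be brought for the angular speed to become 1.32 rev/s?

Angular momentum about the spin axis is conserved since the torque about it is zero.
I₂ = I₁ω₁ / ω₂ = (7.19)(0.845) / (1.32) = 4.603 kg·m².

I₂ ≈ 4.60 kg·m²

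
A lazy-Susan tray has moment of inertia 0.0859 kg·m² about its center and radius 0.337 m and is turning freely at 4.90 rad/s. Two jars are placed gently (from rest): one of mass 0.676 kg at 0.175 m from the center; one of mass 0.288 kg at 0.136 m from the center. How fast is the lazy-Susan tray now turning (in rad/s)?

The added mass arrives with no angular momentum about the center, and any external torque about the center is negligible, so the system's angular momentum is conserved.
Added inertia Σmr² = (0.676)(0.175)² + (0.288)(0.136)² = 0.02603 kg·m²; I_f = 0.08590 + 0.02603 = 0.1119 kg·m².
ω_f = I_p ω_i / I_f = (0.08590)(4.90) / 0.1119 = 3.760 rad/s.

ω_f ≈ 3.76 rad/s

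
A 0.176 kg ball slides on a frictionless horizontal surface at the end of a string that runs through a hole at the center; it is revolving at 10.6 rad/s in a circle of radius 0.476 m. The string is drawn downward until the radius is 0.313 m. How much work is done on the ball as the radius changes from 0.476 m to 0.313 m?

No torque about the axis ⇒ m r₁² ω₁ = m r₂² ω₂.
ω₂ = ω₁ (r₁/r₂)² = (10.6)(0.476/0.313)² = 24.51 rad/s.
W = ΔKE = ½m(v₂² − v₁²) = 2.941 J.

W ≈ 2.94 J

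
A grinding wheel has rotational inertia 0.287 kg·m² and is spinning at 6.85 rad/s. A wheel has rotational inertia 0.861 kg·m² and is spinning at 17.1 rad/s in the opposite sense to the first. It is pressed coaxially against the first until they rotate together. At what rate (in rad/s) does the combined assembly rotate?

|ω_f| ≈ 11.1 rad/s

No external torque acts about the common axis, so total angular momentum is conserved.
Taking A's sense as positive: L = (0.2870)(6.85) − (0.8610)(17.1) = -12.76 kg·m²·rad/s.
Combined I = 0.2870 + 0.8610 = 1.148 kg·m².
ω_f = L / I = -12.76 / 1.148 = -11.11 rad/s.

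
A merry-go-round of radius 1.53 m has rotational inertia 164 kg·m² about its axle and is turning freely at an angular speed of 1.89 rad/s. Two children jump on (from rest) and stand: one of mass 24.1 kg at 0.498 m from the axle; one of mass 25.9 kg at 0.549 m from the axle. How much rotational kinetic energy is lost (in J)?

The added mass arrives with no angular momentum about the axle, and any external torque about the axle is negligible, so the system's angular momentum is conserved.
Added inertia Σmr² = (24.1)(0.498)² + (25.9)(0.549)² = 13.78 kg·m²; I_f = 164.0 + 13.78 = 177.8 kg·m².
ω_f = I_p ω_i / I_f = (164.0)(1.89) / 177.8 = 1.743 rad/s.
KE_i = ½(164.0)(1.890 rad/s)² = 292.9 J; KE_f = ½(177.8)(1.743)² = 270.2 J.

energy lost ≈ 22.7 J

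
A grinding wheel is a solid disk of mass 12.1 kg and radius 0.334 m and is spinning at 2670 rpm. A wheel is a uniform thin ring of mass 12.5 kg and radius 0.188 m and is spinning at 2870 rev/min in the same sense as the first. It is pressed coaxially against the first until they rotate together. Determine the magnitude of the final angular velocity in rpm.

The coupling torques are internal; angular momentum about the shared axis is conserved.
Moments of inertia: I_A = ½(12.1)(0.334)² = 0.6749 kg·m²; I_B = (12.5)(0.188)² = 0.4418 kg·m².
Taking A's sense as positive: L = (0.6749)(2670) + (0.4418)(2870) = 3070 kg·m²·rpm.
Combined I = 0.6749 + 0.4418 = 1.117 kg·m².
ω_f = L / I = 3070 / 1.117 = 2749 rpm.

|ω_f| ≈ 2750 rpm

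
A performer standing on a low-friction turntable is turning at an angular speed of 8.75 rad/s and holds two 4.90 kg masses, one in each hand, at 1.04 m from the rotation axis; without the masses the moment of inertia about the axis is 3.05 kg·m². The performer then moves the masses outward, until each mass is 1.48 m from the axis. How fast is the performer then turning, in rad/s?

ω₂ ≈ 4.87 rad/s

No external torque acts about the spin axis, so angular momentum is conserved.
I₁ = 3.05 + 2(4.90)(1.04)² = 13.65 kg·m²; I₂ = 3.05 + 2(4.90)(1.48)² = 24.52 kg·m².
ω₂ = I₁ω₁ / I₂ = (13.65)(8.75 rad/s) / (24.52) = 4.872 rad/s.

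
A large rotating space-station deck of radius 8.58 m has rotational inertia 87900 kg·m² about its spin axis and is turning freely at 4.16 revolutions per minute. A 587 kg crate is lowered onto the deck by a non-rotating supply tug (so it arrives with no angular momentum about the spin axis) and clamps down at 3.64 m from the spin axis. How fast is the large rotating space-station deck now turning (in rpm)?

ω_f ≈ 3.82 rpm

No external torque acts about the spin axis; L_before = L_after.
Added inertia Σmr² = (587)(3.64)² = 7778 kg·m²; I_f = 87900 + 7778 = 95680 kg·m².
ω_f = I_p ω_i / I_f = (87900)(4.16) / 95680 = 3.822 rpm.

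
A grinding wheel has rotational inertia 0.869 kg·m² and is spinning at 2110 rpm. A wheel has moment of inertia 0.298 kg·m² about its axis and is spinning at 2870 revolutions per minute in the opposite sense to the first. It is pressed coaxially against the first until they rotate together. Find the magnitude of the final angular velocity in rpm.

The coupling torques are internal; angular momentum about the shared axis is conserved.
Taking A's sense as positive: L = (0.8690)(2110) − (0.2980)(2870) = 978.3 kg·m²·rpm.
Combined I = 0.8690 + 0.2980 = 1.167 kg·m².
ω_f = L / I = 978.3 / 1.167 = 838.3 rpm.

|ω_f| ≈ 838 rpm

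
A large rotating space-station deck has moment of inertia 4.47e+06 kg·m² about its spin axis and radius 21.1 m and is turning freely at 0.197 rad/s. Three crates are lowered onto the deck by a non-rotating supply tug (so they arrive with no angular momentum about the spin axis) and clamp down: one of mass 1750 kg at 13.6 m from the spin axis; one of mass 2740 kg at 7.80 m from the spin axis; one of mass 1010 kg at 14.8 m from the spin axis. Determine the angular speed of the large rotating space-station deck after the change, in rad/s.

The added mass arrives with no angular momentum about the spin axis, and any external torque about the spin axis is negligible, so the system's angular momentum is conserved.
Added inertia Σmr² = (1750)(13.6)² + (2740)(7.80)² + (1010)(14.8)² = 7.116e+05 kg·m²; I_f = 4.470e+06 + 7.116e+05 = 5.182e+06 kg·m².
ω_f = I_p ω_i / I_f = (4.470e+06)(0.197) / 5.182e+06 = 0.1699 rad/s.

ω_f ≈ 0.170 rad/s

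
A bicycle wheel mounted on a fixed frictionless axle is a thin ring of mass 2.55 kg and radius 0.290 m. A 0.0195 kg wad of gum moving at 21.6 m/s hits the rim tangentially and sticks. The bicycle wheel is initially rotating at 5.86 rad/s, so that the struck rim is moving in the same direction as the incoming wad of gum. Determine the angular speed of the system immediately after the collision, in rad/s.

|ω_f| ≈ 6.38 rad/s

About the axle the impulsive forces during the collision are internal, so angular momentum about that axis is conserved.
I_p = (2.55)(0.290)² = 0.2145 kg·m². Taking the sense of the wad of gum's angular momentum as positive, L_{wad} = m v R = (0.0195)(21.6)(0.290) = 0.1221 kg·m²/s.
L_i = +I_p ω_p + m v R = +(0.2145)(5.86) + 0.1221 = 1.379 kg·m²/s.
After sticking, I_f = I_p + m R² = 0.2145 + (0.0195)(0.290)² = 0.2161 kg·m².
ω_f = L_i / I_f = 1.379 / 0.2161 = 6.381 rad/s.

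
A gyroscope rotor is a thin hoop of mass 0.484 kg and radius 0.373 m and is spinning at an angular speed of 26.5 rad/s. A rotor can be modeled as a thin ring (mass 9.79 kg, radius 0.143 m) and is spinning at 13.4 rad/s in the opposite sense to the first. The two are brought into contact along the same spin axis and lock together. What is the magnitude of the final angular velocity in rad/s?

|ω_f| ≈ 3.36 rad/s

The coupling torques are internal; angular momentum about the shared axis is conserved.
Moments of inertia: I_A = (0.484)(0.373)² = 0.06734 kg·m²; I_B = (9.79)(0.143)² = 0.2002 kg·m².
Taking A's sense as positive: L = (0.06734)(26.5) − (0.2002)(13.4) = -0.8982 kg·m²·rad/s.
Combined I = 0.06734 + 0.2002 = 0.2675 kg·m².
ω_f = L / I = -0.8982 / 0.2675 = -3.357 rad/s.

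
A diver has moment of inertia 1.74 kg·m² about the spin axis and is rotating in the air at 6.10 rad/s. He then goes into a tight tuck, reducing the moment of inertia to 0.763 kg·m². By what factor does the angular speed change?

No external torque acts about the spin axis, so angular momentum is conserved.
ω₂/ω₁ = I₁/I₂ = 1.740 / 0.7630 = 2.280.

ω₂/ω₁ ≈ 2.28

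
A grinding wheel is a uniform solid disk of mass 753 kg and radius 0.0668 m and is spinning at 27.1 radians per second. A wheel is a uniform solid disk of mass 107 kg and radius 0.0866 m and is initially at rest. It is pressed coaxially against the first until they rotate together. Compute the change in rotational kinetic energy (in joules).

No external torque acts about the common axis, so total angular momentum is conserved.
Moments of inertia: I_A = ½(753)(0.0668)² = 1.680 kg·m²; I_B = ½(107)(0.0866)² = 0.4012 kg·m².
Taking A's sense as positive: L = (1.680)(27.1) = 45.53 kg·m²·rad/s.
Combined I = 1.680 + 0.4012 = 2.081 kg·m².
ω_f = L / I = 45.53 / 2.081 = 21.88 rad/s.
KE_i = ½ΣIω² = 616.9 J; KE_f = ½(2.081)(21.88)² = 498.0 J.

ΔKE ≈ -119 J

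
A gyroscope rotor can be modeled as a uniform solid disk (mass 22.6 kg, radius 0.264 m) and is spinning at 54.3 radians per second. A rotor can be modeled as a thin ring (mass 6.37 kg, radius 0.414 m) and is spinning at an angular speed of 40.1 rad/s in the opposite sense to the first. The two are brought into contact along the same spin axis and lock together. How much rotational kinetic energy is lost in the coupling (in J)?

No external torque acts about the common axis, so total angular momentum is conserved.
Moments of inertia: I_A = ½(22.6)(0.264)² = 0.7876 kg·m²; I_B = (6.37)(0.414)² = 1.092 kg·m².
Taking A's sense as positive: L = (0.7876)(54.3) − (1.092)(40.1) = -1.016 kg·m²·rad/s.
Combined I = 0.7876 + 1.092 = 1.879 kg·m².
ω_f = L / I = -1.016 / 1.879 = -0.5407 rad/s.
KE_i = ½ΣIω² = 2039 J; KE_f = ½(1.879)(0.5407)² = 0.2747 J.

ΔKE lost ≈ 2040 J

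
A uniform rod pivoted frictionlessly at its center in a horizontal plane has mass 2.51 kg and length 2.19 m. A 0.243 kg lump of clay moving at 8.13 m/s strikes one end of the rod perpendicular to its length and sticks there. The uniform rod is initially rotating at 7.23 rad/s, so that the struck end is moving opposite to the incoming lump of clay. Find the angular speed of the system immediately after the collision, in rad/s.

|ω_f| ≈ 3.93 rad/s

The axle reaction passes through the pivot and exerts no torque about it; angular momentum about the pivot is conserved through the impact.
I_p = (1/12)(2.51)(2.19)² = 1.003 kg·m². Taking the sense of the lump of clay's angular momentum as positive, L_{lump} = m v R = (0.243)(8.13)(2.19/2) = 2.163 kg·m²/s.
L_i = −I_p ω_p + m v R = −(1.003)(7.23) + 2.163 = -5.090 kg·m²/s.
After sticking, I_f = I_p + m R² = 1.003 + (0.243)(2.19/2)² = 1.295 kg·m².
ω_f = L_i / I_f = -5.090 / 1.295 = -3.932 rad/s.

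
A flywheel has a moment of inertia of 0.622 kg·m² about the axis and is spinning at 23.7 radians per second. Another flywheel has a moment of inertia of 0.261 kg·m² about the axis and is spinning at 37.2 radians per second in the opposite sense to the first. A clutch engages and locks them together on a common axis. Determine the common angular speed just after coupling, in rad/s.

No external torque acts about the common axis, so total angular momentum is conserved.
Taking A's sense as positive: L = (0.6220)(23.7) − (0.2610)(37.2) = 5.032 kg·m²·rad/s.
Combined I = 0.6220 + 0.2610 = 0.8830 kg·m².
ω_f = L / I = 5.032 / 0.8830 = 5.699 rad/s.

|ω_f| ≈ 5.70 rad/s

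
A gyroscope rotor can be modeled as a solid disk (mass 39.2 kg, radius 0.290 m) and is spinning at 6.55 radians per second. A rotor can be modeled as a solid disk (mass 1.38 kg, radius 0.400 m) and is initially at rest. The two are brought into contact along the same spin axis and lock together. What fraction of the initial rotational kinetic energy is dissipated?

fraction ≈ 0.0628

The coupling torques are internal; angular momentum about the shared axis is conserved.
Moments of inertia: I_A = ½(39.2)(0.290)² = 1.648 kg·m²; I_B = ½(1.38)(0.400)² = 0.1104 kg·m².
Taking A's sense as positive: L = (1.648)(6.55) = 10.80 kg·m²·rad/s.
Combined I = 1.648 + 0.1104 = 1.759 kg·m².
ω_f = L / I = 10.80 / 1.759 = 6.139 rad/s.
KE_i = ½ΣIω² = 35.36 J; KE_f = ½(1.759)(6.139)² = 33.14 J.
Fraction dissipated = (KE_i − KE_f)/KE_i = 0.06277.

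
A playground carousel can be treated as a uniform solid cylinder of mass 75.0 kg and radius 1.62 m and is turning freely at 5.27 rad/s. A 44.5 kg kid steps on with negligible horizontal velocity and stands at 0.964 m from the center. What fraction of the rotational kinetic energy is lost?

fraction ≈ 0.296

No external torque acts about the center; L_before = L_after.
I_p = ½(75.0)(1.62)² = 98.42 kg·m².
Added inertia Σmr² = (44.5)(0.964)² = 41.35 kg·m²; I_f = 98.42 + 41.35 = 139.8 kg·m².
ω_f = I_p ω_i / I_f = (98.42)(5.27) / 139.8 = 3.711 rad/s.
KE_i = ½(98.42)(5.270 rad/s)² = 1367 J; KE_f = ½(139.8)(3.711)² = 962.3 J.
Fraction lost = 0.2959.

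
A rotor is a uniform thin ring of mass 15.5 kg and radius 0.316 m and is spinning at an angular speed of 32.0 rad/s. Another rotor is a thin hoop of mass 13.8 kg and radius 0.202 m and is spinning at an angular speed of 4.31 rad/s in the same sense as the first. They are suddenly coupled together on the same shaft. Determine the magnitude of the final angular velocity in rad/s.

|ω_f| ≈ 24.6 rad/s

The coupling torques are internal; angular momentum about the shared axis is conserved.
Moments of inertia: I_A = (15.5)(0.316)² = 1.548 kg·m²; I_B = (13.8)(0.202)² = 0.5631 kg·m².
Taking A's sense as positive: L = (1.548)(32.0) + (0.5631)(4.31) = 51.96 kg·m²·rad/s.
Combined I = 1.548 + 0.5631 = 2.111 kg·m².
ω_f = L / I = 51.96 / 2.111 = 24.61 rad/s.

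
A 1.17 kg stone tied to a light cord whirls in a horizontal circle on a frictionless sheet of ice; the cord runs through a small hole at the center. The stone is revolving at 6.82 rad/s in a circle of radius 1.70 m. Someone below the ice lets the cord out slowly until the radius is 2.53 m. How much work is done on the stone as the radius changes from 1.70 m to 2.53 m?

W ≈ -43.1 J

No torque about the axis ⇒ m r₁² ω₁ = m r₂² ω₂.
ω₂ = ω₁ (r₁/r₂)² = (6.82)(1.70/2.53)² = 3.079 rad/s.
W = ΔKE = ½m(v₂² − v₁²) = -43.13 J.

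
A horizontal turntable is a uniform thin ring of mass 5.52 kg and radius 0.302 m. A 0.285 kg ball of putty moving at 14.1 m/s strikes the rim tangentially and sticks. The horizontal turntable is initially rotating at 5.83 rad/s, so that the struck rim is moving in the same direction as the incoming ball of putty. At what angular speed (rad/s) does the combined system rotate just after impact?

|ω_f| ≈ 7.84 rad/s

About the axle the impulsive forces during the collision are internal, so angular momentum about that axis is conserved.
I_p = (5.52)(0.302)² = 0.5034 kg·m². Taking the sense of the ball of putty's angular momentum as positive, L_{ball} = m v R = (0.285)(14.1)(0.302) = 1.214 kg·m²/s.
L_i = +I_p ω_p + m v R = +(0.5034)(5.83) + 1.214 = 4.149 kg·m²/s.
After sticking, I_f = I_p + m R² = 0.5034 + (0.285)(0.302)² = 0.5294 kg·m².
ω_f = L_i / I_f = 4.149 / 0.5294 = 7.836 rad/s.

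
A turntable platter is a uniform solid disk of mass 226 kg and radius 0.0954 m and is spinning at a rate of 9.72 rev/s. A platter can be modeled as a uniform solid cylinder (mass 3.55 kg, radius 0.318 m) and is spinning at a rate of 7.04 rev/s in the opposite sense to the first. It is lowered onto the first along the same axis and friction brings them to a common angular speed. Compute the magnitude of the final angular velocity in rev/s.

|ω_f| ≈ 7.23 rev/s

No external torque acts about the common axis, so total angular momentum is conserved.
Moments of inertia: I_A = ½(226)(0.0954)² = 1.028 kg·m²; I_B = ½(3.55)(0.318)² = 0.1795 kg·m².
Taking A's sense as positive: L = (1.028)(9.72) − (0.1795)(7.04) = 8.733 kg·m²·rev/s.
Combined I = 1.028 + 0.1795 = 1.208 kg·m².
ω_f = L / I = 8.733 / 1.208 = 7.230 rev/s.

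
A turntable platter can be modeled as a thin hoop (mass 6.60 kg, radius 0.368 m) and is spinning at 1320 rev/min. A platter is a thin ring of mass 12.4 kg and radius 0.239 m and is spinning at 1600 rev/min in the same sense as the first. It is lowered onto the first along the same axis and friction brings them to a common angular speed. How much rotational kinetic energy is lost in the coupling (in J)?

No external torque acts about the common axis, so total angular momentum is conserved.
Moments of inertia: I_A = (6.60)(0.368)² = 0.8938 kg·m²; I_B = (12.4)(0.239)² = 0.7083 kg·m².
Taking A's sense as positive: L = (0.8938)(1320) + (0.7083)(1600) = 2313 kg·m²·rpm.
Combined I = 0.8938 + 0.7083 = 1.602 kg·m².
ω_f = L / I = 2313 / 1.602 = 1444 rpm.
KE_i = ½ΣIω² = 18480 J; KE_f = ½(1.602)(151.2)² = 18310 J.

ΔKE lost ≈ 170 J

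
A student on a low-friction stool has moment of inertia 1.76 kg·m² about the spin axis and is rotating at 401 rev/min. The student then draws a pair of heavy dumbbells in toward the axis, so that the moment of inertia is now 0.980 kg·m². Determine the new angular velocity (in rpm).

Angular momentum about the spin axis is conserved since the torque about it is zero.
ω₂ = I₁ω₁ / I₂ = (1.760)(401 rpm) / (0.9800) = 720.2 rpm.

ω₂ ≈ 720 rpm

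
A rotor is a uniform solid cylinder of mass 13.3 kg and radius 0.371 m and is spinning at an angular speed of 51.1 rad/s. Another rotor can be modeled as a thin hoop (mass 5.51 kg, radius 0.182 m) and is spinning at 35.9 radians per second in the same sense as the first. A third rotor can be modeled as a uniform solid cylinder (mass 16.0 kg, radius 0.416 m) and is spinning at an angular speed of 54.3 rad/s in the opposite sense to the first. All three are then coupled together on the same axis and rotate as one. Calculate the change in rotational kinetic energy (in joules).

ΔKE ≈ -3260 J

The coupling torques are internal; angular momentum about the shared axis is conserved.
Moments of inertia: I_A = ½(13.3)(0.371)² = 0.9153 kg·m²; I_B = (5.51)(0.182)² = 0.1825 kg·m²; I_C = ½(16.0)(0.416)² = 1.384 kg·m².
Taking A's sense as positive: L = (0.9153)(51.1) + (0.1825)(35.9) − (1.384)(54.3) = -21.85 kg·m²·rad/s.
Combined I = 0.9153 + 0.1825 + 1.384 = 2.482 kg·m².
ω_f = L / I = -21.85 / 2.482 = -8.803 rad/s.
KE_i = ½ΣIω² = 3354 J; KE_f = ½(2.482)(8.803)² = 96.17 J.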